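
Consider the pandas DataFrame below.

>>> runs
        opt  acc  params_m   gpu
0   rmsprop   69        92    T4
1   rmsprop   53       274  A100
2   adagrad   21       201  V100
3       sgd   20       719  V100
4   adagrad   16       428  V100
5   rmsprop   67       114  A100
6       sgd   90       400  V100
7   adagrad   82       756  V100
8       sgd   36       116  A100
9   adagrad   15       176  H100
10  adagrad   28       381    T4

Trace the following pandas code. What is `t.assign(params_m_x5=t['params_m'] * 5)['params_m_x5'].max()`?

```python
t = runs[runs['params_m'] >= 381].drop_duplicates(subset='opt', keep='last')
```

2000

filter rows where params_m >= 381:
        opt  acc  params_m   gpu
3       sgd   20       719  V100
4   adagrad   16       428  V100
6       sgd   90       400  V100
7   adagrad   82       756  V100
10  adagrad   28       381    T4
drop duplicate opt (keep=last):
        opt  acc  params_m   gpu
6       sgd   90       400  V100
10  adagrad   28       381    T4
add column params_m_x5 = t['params_m'] * 5:
        opt  acc  params_m   gpu  params_m_x5
6       sgd   90       400  V100         2000
10  adagrad   28       381    T4         1905
Then the max of column 'params_m_x5': 2000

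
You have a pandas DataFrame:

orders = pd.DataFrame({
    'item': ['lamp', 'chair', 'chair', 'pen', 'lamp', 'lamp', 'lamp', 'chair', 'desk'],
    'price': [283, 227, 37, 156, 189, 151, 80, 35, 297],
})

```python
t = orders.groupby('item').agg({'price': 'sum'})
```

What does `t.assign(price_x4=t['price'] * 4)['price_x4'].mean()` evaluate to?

1455.0

group by item, sum of price:
       price
item        
chair    299
desk     297
lamp     703
pen      156
add column price_x4 = t['price'] * 4:
       price  price_x4
item                  
chair    299      1196
desk     297      1188
lamp     703      2812
pen      156       624
Taking the mean of column 'price_x4' gives 1455.0.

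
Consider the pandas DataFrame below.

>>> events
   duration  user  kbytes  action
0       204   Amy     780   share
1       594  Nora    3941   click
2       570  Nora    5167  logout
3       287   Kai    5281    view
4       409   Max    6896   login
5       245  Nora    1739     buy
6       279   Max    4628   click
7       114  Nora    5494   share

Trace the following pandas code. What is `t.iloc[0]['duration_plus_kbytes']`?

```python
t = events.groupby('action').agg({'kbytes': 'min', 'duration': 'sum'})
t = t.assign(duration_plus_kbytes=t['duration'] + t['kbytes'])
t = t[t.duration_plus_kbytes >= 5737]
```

7305

group by action: min(kbytes), sum(duration):
        kbytes  duration
action                  
buy       1739       245
click     3941       873
login     6896       409
logout    5167       570
share      780       318
view      5281       287
add column duration_plus_kbytes = t['duration'] + t['kbytes']:
        kbytes  duration  duration_plus_kbytes
action                                        
buy       1739       245                  1984
click     3941       873                  4814
login     6896       409                  7305
logout    5167       570                  5737
share      780       318                  1098
view      5281       287                  5568
filter rows where duration_plus_kbytes >= 5737:
        kbytes  duration  duration_plus_kbytes
action                                        
login     6896       409                  7305
logout    5167       570                  5737
So iloc[0]['duration_plus_kbytes'] = 7305.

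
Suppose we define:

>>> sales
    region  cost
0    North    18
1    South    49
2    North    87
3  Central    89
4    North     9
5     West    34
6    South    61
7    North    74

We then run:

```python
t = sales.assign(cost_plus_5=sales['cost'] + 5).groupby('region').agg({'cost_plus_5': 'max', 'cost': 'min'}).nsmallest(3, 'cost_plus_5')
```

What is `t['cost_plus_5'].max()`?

add column cost_plus_5 = sales['cost'] + 5:
    region  cost  cost_plus_5
0    North    18           23
1    South    49           54
2    North    87           92
3  Central    89           94
4    North     9           14
5     West    34           39
6    South    61           66
7    North    74           79
group by region: max(cost_plus_5), min(cost):
         cost_plus_5  cost
region                    
Central           94    89
North             92     9
South             66    49
West              39    34
take 3 rows with smallest cost_plus_5:
        cost_plus_5  cost
region                   
West             39    34
South            66    49
North            92     9
max of column 'cost_plus_5' → 92

92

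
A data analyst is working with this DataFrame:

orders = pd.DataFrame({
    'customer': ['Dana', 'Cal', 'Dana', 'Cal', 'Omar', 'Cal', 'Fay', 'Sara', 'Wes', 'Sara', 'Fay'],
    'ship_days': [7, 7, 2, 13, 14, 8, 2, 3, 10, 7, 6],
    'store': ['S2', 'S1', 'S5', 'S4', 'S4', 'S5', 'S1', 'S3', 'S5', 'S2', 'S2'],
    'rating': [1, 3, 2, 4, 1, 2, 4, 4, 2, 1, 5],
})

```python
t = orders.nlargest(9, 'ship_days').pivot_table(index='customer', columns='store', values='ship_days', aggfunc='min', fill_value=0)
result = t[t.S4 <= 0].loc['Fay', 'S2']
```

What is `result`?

take 9 rows with largest ship_days:
   customer  ship_days store  rating
4      Omar         14    S4       1
3       Cal         13    S4       4
8       Wes         10    S5       2
5       Cal          8    S5       2
0      Dana          7    S2       1
1       Cal          7    S1       3
9      Sara          7    S2       1
10      Fay          6    S2       5
7      Sara          3    S3       4
pivot: rows=customer, cols=store, min(ship_days):
store     S1  S2  S3  S4  S5
customer                    
Cal        7   0   0  13   8
Dana       0   7   0   0   0
Fay        0   6   0   0   0
Omar       0   0   0  14   0
Sara       0   7   3   0   0
Wes        0   0   0   0  10
filter rows where S4 <= 0:
store     S1  S2  S3  S4  S5
customer                    
Dana       0   7   0   0   0
Fay        0   6   0   0   0
Sara       0   7   3   0   0
Wes        0   0   0   0  10
So loc['Fay', 'S2'] = 6.

6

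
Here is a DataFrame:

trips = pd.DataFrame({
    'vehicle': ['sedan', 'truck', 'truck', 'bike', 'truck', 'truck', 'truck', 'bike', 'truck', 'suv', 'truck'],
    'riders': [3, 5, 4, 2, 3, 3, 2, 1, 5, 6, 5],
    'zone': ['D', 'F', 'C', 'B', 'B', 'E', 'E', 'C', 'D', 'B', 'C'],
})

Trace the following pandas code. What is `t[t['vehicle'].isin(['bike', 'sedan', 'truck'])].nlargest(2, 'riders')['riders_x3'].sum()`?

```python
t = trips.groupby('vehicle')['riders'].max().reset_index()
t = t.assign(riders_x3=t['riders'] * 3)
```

24

group by vehicle, max of riders:
vehicle
bike     2
sedan    3
suv      6
truck    5
Name: riders, dtype: int64
reset_index():
  vehicle  riders
0    bike       2
1   sedan       3
2     suv       6
3   truck       5
add column riders_x3 = t['riders'] * 3:
  vehicle  riders  riders_x3
0    bike       2          6
1   sedan       3          9
2     suv       6         18
3   truck       5         15
filter rows where vehicle in ['bike', 'sedan', 'truck']:
  vehicle  riders  riders_x3
0    bike       2          6
1   sedan       3          9
3   truck       5         15
take 2 rows with largest riders:
  vehicle  riders  riders_x3
3   truck       5         15
1   sedan       3          9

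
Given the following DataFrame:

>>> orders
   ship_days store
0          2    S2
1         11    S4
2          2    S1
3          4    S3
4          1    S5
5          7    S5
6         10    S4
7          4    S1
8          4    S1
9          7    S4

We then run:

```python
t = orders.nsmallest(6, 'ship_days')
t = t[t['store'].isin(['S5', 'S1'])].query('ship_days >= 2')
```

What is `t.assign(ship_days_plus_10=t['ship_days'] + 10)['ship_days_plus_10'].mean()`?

13.3333333333

take 6 rows with smallest ship_days:
   ship_days store
4          1    S5
0          2    S2
2          2    S1
3          4    S3
7          4    S1
8          4    S1
filter rows where store in ['S5', 'S1']:
   ship_days store
4          1    S5
2          2    S1
7          4    S1
8          4    S1
filter rows where ship_days >= 2:
   ship_days store
2          2    S1
7          4    S1
8          4    S1
add column ship_days_plus_10 = t['ship_days'] + 10:
   ship_days store  ship_days_plus_10
2          2    S1                 12
7          4    S1                 14
8          4    S1                 14
The mean of column 'ship_days_plus_10' is 13.3333333333.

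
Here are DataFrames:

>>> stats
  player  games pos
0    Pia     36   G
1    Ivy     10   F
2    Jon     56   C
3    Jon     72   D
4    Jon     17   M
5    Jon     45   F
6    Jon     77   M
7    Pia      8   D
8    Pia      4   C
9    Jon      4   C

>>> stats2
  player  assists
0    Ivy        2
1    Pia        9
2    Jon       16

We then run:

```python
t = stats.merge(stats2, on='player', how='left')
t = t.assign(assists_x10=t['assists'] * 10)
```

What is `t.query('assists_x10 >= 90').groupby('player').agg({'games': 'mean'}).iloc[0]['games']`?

45.1666666667

merge on 'player' (how='left') → 10 rows:
  player  games pos  assists
0    Pia     36   G        9
1    Ivy     10   F        2
2    Jon     56   C       16
3    Jon     72   D       16
4    Jon     17   M       16
5    Jon     45   F       16
6    Jon     77   M       16
7    Pia      8   D        9
8    Pia      4   C        9
9    Jon      4   C       16
add column assists_x10 = t['assists'] * 10:
  player  games pos  assists  assists_x10
0    Pia     36   G        9           90
1    Ivy     10   F        2           20
2    Jon     56   C       16          160
3    Jon     72   D       16          160
4    Jon     17   M       16          160
5    Jon     45   F       16          160
6    Jon     77   M       16          160
7    Pia      8   D        9           90
8    Pia      4   C        9           90
9    Jon      4   C       16          160
filter rows where assists_x10 >= 90:
  player  games pos  assists  assists_x10
0    Pia     36   G        9           90
2    Jon     56   C       16          160
3    Jon     72   D       16          160
4    Jon     17   M       16          160
5    Jon     45   F       16          160
6    Jon     77   M       16          160
7    Pia      8   D        9           90
8    Pia      4   C        9           90
9    Jon      4   C       16          160
group by player, mean of games:
            games
player           
Jon     45.166667
Pia     16.000000
Taking the value at position 0, column 'games' gives 45.1666666667.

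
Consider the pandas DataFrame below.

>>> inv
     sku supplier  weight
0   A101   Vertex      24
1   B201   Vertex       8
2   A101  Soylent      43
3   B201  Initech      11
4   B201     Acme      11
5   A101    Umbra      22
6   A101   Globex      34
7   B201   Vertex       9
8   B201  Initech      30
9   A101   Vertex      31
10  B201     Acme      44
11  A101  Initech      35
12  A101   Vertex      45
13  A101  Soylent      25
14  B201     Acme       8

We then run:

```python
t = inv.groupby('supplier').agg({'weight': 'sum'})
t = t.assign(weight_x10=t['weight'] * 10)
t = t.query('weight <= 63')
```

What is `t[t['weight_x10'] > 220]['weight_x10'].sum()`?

group by supplier, sum of weight:
          weight
supplier        
Acme          63
Globex        34
Initech       76
Soylent       68
Umbra         22
Vertex       117
add column weight_x10 = t['weight'] * 10:
          weight  weight_x10
supplier                    
Acme          63         630
Globex        34         340
Initech       76         760
Soylent       68         680
Umbra         22         220
Vertex       117        1170
filter rows where weight <= 63:
          weight  weight_x10
supplier                    
Acme          63         630
Globex        34         340
Umbra         22         220
filter rows where weight_x10 > 220:
          weight  weight_x10
supplier                    
Acme          63         630
Globex        34         340
Then the sum of column 'weight_x10': 970

970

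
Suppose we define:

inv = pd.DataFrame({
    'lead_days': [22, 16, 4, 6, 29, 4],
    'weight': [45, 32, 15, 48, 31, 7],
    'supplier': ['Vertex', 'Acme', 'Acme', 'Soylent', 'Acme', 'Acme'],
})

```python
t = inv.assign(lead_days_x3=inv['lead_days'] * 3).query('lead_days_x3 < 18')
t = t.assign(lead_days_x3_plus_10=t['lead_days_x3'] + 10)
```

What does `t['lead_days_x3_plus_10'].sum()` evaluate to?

add column lead_days_x3 = inv['lead_days'] * 3:
   lead_days  weight supplier  lead_days_x3
0         22      45   Vertex            66
1         16      32     Acme            48
2          4      15     Acme            12
3          6      48  Soylent            18
4         29      31     Acme            87
5          4       7     Acme            12
filter rows where lead_days_x3 < 18:
   lead_days  weight supplier  lead_days_x3
2          4      15     Acme            12
5          4       7     Acme            12
add column lead_days_x3_plus_10 = t['lead_days_x3'] + 10:
   lead_days  weight supplier  lead_days_x3  lead_days_x3_plus_10
2          4      15     Acme            12                    22
5          4       7     Acme            12                    22

44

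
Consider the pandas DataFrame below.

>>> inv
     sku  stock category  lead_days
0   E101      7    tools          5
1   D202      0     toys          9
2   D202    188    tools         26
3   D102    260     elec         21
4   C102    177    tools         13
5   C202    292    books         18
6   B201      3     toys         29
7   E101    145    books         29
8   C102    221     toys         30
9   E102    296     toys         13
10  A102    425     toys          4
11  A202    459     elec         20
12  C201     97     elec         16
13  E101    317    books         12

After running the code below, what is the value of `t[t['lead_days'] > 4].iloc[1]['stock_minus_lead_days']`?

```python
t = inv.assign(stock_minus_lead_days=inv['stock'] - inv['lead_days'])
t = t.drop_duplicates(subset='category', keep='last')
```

add column stock_minus_lead_days = inv['stock'] - inv['lead_days']:
     sku  stock category  lead_days  stock_minus_lead_days
0   E101      7    tools          5                      2
1   D202      0     toys          9                     -9
2   D202    188    tools         26                    162
3   D102    260     elec         21                    239
4   C102    177    tools         13                    164
5   C202    292    books         18                    274
6   B201      3     toys         29                    -26
7   E101    145    books         29                    116
8   C102    221     toys         30                    191
9   E102    296     toys         13                    283
10  A102    425     toys          4                    421
11  A202    459     elec         20                    439
12  C201     97     elec         16                     81
13  E101    317    books         12                    305
drop duplicate category (keep=last):
     sku  stock category  lead_days  stock_minus_lead_days
4   C102    177    tools         13                    164
10  A102    425     toys          4                    421
12  C201     97     elec         16                     81
13  E101    317    books         12                    305
filter rows where lead_days > 4:
     sku  stock category  lead_days  stock_minus_lead_days
4   C102    177    tools         13                    164
12  C201     97     elec         16                     81
13  E101    317    books         12                    305
Hence 81.

81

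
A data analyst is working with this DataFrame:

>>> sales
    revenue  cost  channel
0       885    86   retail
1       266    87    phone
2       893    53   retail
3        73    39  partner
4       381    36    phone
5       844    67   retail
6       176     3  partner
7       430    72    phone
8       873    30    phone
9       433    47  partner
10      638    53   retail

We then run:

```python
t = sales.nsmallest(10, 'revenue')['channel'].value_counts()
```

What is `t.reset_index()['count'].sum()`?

take 10 rows with smallest revenue:
    revenue  cost  channel
3        73    39  partner
6       176     3  partner
1       266    87    phone
4       381    36    phone
7       430    72    phone
9       433    47  partner
10      638    53   retail
5       844    67   retail
8       873    30    phone
0       885    86   retail
value_counts of channel:
channel
phone      4
partner    3
retail     3
Name: count, dtype: int64
reset_index():
   channel  count
0    phone      4
1  partner      3
2   retail      3

10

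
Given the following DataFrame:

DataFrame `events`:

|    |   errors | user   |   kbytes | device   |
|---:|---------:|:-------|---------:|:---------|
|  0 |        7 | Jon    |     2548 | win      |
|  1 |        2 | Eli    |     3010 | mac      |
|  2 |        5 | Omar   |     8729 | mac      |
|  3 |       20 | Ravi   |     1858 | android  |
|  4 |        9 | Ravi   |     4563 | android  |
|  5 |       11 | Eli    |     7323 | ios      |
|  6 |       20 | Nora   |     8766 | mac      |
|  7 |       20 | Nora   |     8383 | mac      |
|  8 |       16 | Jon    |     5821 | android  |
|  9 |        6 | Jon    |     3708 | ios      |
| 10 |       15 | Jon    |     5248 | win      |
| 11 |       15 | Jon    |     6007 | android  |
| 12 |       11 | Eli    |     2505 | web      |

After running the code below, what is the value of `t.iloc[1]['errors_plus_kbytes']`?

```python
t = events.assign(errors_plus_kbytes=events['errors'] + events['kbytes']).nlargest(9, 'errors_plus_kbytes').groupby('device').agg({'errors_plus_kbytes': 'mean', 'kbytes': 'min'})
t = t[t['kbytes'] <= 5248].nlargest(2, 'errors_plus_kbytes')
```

5477.0

add column errors_plus_kbytes = events['errors'] + events['kbytes']:
    errors  user  kbytes   device  errors_plus_kbytes
0        7   Jon    2548      win                2555
1        2   Eli    3010      mac                3012
2        5  Omar    8729      mac                8734
3       20  Ravi    1858  android                1878
4        9  Ravi    4563  android                4572
5       11   Eli    7323      ios                7334
6       20  Nora    8766      mac                8786
7       20  Nora    8383      mac                8403
8       16   Jon    5821  android                5837
9        6   Jon    3708      ios                3714
10      15   Jon    5248      win                5263
11      15   Jon    6007  android                6022
12      11   Eli    2505      web                2516
take 9 rows with largest errors_plus_kbytes:
    errors  user  kbytes   device  errors_plus_kbytes
6       20  Nora    8766      mac                8786
2        5  Omar    8729      mac                8734
7       20  Nora    8383      mac                8403
5       11   Eli    7323      ios                7334
11      15   Jon    6007  android                6022
8       16   Jon    5821  android                5837
10      15   Jon    5248      win                5263
4        9  Ravi    4563  android                4572
9        6   Jon    3708      ios                3714
group by device: mean(errors_plus_kbytes), min(kbytes):
         errors_plus_kbytes  kbytes
device                             
android              5477.0    4563
ios                  5524.0    3708
mac                  8641.0    8383
win                  5263.0    5248
filter rows where kbytes <= 5248:
         errors_plus_kbytes  kbytes
device                             
android              5477.0    4563
ios                  5524.0    3708
win                  5263.0    5248
take 2 rows with largest errors_plus_kbytes:
         errors_plus_kbytes  kbytes
device                             
ios                  5524.0    3708
android              5477.0    4563
value at position 1, column 'errors_plus_kbytes' → 5477.0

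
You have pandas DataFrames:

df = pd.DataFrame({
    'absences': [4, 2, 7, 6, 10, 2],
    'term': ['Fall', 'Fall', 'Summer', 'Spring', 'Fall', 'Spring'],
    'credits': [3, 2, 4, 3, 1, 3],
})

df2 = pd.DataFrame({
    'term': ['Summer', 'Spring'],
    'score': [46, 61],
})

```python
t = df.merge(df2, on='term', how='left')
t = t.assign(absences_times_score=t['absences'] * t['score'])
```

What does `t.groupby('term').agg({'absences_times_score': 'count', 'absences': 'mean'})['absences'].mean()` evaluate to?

5.44444444444

merge on 'term' (how='left') → 6 rows:
   absences    term  credits  score
0         4    Fall        3    NaN
1         2    Fall        2    NaN
2         7  Summer        4   46.0
3         6  Spring        3   61.0
4        10    Fall        1    NaN
5         2  Spring        3   61.0
add column absences_times_score = t['absences'] * t['score']:
   absences    term  credits  score  absences_times_score
0         4    Fall        3    NaN                   NaN
1         2    Fall        2    NaN                   NaN
2         7  Summer        4   46.0                 322.0
3         6  Spring        3   61.0                 366.0
4        10    Fall        1    NaN                   NaN
5         2  Spring        3   61.0                 122.0
group by term: count(absences_times_score), mean(absences):
        absences_times_score  absences
term                                  
Fall                       0  5.333333
Spring                     2  4.000000
Summer                     1  7.000000
mean of column 'absences' → 5.44444444444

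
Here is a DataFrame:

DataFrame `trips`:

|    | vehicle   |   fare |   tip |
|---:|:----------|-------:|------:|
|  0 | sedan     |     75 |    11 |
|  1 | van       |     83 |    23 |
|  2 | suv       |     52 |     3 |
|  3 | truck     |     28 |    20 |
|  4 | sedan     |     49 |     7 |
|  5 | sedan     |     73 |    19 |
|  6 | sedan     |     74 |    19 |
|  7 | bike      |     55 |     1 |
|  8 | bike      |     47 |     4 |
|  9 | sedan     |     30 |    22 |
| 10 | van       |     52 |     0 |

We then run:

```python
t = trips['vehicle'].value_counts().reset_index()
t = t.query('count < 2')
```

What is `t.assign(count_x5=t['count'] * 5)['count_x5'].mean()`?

5.0

value_counts of vehicle:
vehicle
sedan    5
van      2
bike     2
suv      1
truck    1
Name: count, dtype: int64
reset_index():
  vehicle  count
0   sedan      5
1     van      2
2    bike      2
3     suv      1
4   truck      1
filter rows where count < 2:
  vehicle  count
3     suv      1
4   truck      1
add column count_x5 = t['count'] * 5:
  vehicle  count  count_x5
3     suv      1         5
4   truck      1         5
So mean() = 5.0.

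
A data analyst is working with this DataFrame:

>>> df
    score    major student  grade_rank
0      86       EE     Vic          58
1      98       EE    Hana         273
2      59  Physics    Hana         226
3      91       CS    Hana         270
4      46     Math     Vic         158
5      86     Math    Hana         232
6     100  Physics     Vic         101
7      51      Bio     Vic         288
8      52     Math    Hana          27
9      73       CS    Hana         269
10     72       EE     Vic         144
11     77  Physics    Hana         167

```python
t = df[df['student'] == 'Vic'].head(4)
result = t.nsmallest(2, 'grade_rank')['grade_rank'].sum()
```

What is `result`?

filter rows where student == 'Vic':
    score    major student  grade_rank
0      86       EE     Vic          58
4      46     Math     Vic         158
6     100  Physics     Vic         101
7      51      Bio     Vic         288
10     72       EE     Vic         144
take first 4 rows:
   score    major student  grade_rank
0     86       EE     Vic          58
4     46     Math     Vic         158
6    100  Physics     Vic         101
7     51      Bio     Vic         288
take 2 rows with smallest grade_rank:
   score    major student  grade_rank
0     86       EE     Vic          58
6    100  Physics     Vic         101
Hence 159.

159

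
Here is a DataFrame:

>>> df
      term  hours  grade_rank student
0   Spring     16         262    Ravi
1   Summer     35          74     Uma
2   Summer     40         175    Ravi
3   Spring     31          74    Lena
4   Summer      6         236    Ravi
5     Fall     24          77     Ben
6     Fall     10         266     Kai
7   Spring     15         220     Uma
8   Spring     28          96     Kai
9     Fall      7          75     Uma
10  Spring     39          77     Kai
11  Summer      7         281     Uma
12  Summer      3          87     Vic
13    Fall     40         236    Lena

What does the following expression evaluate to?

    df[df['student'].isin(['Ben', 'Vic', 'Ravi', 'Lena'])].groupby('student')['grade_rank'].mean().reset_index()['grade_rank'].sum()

filter rows where student in ['Ben', 'Vic', 'Ravi', 'Lena']:
      term  hours  grade_rank student
0   Spring     16         262    Ravi
2   Summer     40         175    Ravi
3   Spring     31          74    Lena
4   Summer      6         236    Ravi
5     Fall     24          77     Ben
12  Summer      3          87     Vic
13    Fall     40         236    Lena
group by student, mean of grade_rank:
student
Ben      77.000000
Lena    155.000000
Ravi    224.333333
Vic      87.000000
Name: grade_rank, dtype: float64
reset_index():
  student  grade_rank
0     Ben   77.000000
1    Lena  155.000000
2    Ravi  224.333333
3     Vic   87.000000
Reading off the sum of column 'grade_rank', we get 543.333333333.

543.333333333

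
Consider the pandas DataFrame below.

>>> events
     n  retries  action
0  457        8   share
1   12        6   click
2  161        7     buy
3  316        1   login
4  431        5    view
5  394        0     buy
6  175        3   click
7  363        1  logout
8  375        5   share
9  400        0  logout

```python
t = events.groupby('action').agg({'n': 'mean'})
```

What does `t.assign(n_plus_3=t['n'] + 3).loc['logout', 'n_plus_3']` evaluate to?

group by action, mean of n:
            n
action       
buy     277.5
click    93.5
login   316.0
logout  381.5
share   416.0
view    431.0
add column n_plus_3 = t['n'] + 3:
            n  n_plus_3
action                 
buy     277.5     280.5
click    93.5      96.5
login   316.0     319.0
logout  381.5     384.5
share   416.0     419.0
view    431.0     434.0
value at row 'logout', column 'n_plus_3' → 384.5

384.5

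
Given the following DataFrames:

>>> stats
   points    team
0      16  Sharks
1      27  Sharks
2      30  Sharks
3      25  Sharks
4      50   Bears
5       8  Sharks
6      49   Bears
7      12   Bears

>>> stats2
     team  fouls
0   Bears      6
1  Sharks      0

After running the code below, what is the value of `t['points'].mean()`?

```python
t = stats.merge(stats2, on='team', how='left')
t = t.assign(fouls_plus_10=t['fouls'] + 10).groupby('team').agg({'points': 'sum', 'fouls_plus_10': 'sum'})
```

merge on 'team' (how='left') → 8 rows:
   points    team  fouls
0      16  Sharks      0
1      27  Sharks      0
2      30  Sharks      0
3      25  Sharks      0
4      50   Bears      6
5       8  Sharks      0
6      49   Bears      6
7      12   Bears      6
add column fouls_plus_10 = t['fouls'] + 10:
   points    team  fouls  fouls_plus_10
0      16  Sharks      0             10
1      27  Sharks      0             10
2      30  Sharks      0             10
3      25  Sharks      0             10
4      50   Bears      6             16
5       8  Sharks      0             10
6      49   Bears      6             16
7      12   Bears      6             16
group by team: sum(points), sum(fouls_plus_10):
        points  fouls_plus_10
team                         
Bears      111             48
Sharks     106             50
Reading off the mean of column 'points', we get 108.5.

108.5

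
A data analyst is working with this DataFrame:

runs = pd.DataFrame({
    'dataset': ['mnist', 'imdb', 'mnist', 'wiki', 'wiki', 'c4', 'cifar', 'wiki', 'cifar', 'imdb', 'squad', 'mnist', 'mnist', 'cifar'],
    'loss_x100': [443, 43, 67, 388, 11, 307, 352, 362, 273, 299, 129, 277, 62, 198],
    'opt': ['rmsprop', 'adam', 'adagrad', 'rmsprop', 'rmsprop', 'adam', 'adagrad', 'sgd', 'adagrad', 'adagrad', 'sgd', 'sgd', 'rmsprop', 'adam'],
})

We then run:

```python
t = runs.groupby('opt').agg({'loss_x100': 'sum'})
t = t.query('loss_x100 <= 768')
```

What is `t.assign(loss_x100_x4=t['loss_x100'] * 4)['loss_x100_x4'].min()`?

group by opt, sum of loss_x100:
         loss_x100
opt               
adagrad        991
adam           548
rmsprop        904
sgd            768
filter rows where loss_x100 <= 768:
      loss_x100
opt            
adam        548
sgd         768
add column loss_x100_x4 = t['loss_x100'] * 4:
      loss_x100  loss_x100_x4
opt                          
adam        548          2192
sgd         768          3072
Finally, min of column 'loss_x100_x4' = 2192.

2192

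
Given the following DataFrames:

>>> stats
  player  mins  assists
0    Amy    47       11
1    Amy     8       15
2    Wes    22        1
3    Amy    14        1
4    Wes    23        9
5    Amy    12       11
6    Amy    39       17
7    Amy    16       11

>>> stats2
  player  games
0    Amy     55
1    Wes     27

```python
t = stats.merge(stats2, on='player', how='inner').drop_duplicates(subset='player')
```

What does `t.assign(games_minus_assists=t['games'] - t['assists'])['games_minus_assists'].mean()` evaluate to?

35.0

merge on 'player' (how='inner') → 8 rows:
  player  mins  assists  games
0    Amy    47       11     55
1    Amy     8       15     55
2    Wes    22        1     27
3    Amy    14        1     55
4    Wes    23        9     27
5    Amy    12       11     55
6    Amy    39       17     55
7    Amy    16       11     55
drop duplicate player (keep=first):
  player  mins  assists  games
0    Amy    47       11     55
2    Wes    22        1     27
add column games_minus_assists = t['games'] - t['assists']:
  player  mins  assists  games  games_minus_assists
0    Amy    47       11     55                   44
2    Wes    22        1     27                   26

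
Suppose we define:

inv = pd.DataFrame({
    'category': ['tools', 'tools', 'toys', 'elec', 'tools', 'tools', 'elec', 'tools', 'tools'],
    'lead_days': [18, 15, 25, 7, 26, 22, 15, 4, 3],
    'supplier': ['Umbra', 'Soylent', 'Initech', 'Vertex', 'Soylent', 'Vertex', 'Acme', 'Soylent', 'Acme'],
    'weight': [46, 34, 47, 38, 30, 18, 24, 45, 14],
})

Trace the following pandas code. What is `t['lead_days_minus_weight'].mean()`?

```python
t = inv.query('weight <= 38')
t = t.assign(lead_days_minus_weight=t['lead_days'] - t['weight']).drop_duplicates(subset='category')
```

-25.0

filter rows where weight <= 38:
  category  lead_days supplier  weight
1    tools         15  Soylent      34
3     elec          7   Vertex      38
4    tools         26  Soylent      30
5    tools         22   Vertex      18
6     elec         15     Acme      24
8    tools          3     Acme      14
add column lead_days_minus_weight = t['lead_days'] - t['weight']:
  category  lead_days supplier  weight  lead_days_minus_weight
1    tools         15  Soylent      34                     -19
3     elec          7   Vertex      38                     -31
4    tools         26  Soylent      30                      -4
5    tools         22   Vertex      18                       4
6     elec         15     Acme      24                      -9
8    tools          3     Acme      14                     -11
drop duplicate category (keep=first):
  category  lead_days supplier  weight  lead_days_minus_weight
1    tools         15  Soylent      34                     -19
3     elec          7   Vertex      38                     -31
Reading off the mean of column 'lead_days_minus_weight', we get -25.0.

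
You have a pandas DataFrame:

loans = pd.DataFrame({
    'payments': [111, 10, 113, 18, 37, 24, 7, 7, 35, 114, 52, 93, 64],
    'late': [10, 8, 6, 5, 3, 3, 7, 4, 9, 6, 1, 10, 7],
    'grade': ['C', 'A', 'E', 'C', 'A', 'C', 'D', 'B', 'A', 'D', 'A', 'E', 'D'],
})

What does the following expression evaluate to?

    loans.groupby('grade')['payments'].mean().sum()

group by grade, mean of payments:
grade
A     33.500000
B      7.000000
C     51.000000
D     61.666667
E    103.000000
Name: payments, dtype: float64
The sum of the resulting series is 256.166666667.

256.166666667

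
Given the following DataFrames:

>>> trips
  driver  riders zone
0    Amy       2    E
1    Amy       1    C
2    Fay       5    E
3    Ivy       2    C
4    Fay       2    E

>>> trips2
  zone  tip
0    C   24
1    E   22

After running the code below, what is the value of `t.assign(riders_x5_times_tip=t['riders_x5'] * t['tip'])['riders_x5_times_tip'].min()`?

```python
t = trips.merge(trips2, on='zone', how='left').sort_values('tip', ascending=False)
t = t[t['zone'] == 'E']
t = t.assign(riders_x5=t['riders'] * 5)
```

220

merge on 'zone' (how='left') → 5 rows:
  driver  riders zone  tip
0    Amy       2    E   22
1    Amy       1    C   24
2    Fay       5    E   22
3    Ivy       2    C   24
4    Fay       2    E   22
sort by tip descending:
  driver  riders zone  tip
1    Amy       1    C   24
3    Ivy       2    C   24
0    Amy       2    E   22
2    Fay       5    E   22
4    Fay       2    E   22
filter rows where zone == 'E':
  driver  riders zone  tip
0    Amy       2    E   22
2    Fay       5    E   22
4    Fay       2    E   22
add column riders_x5 = t['riders'] * 5:
  driver  riders zone  tip  riders_x5
0    Amy       2    E   22         10
2    Fay       5    E   22         25
4    Fay       2    E   22         10
add column riders_x5_times_tip = t['riders_x5'] * t['tip']:
  driver  riders zone  tip  riders_x5  riders_x5_times_tip
0    Amy       2    E   22         10                  220
2    Fay       5    E   22         25                  550
4    Fay       2    E   22         10                  220
The min of column 'riders_x5_times_tip' is 220.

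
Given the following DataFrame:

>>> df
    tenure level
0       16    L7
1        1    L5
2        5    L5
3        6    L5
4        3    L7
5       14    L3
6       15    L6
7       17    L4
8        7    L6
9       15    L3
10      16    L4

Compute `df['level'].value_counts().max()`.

3

value_counts of level:
level
L5    3
L7    2
L3    2
L6    2
L4    2
Name: count, dtype: int64
So max() = 3.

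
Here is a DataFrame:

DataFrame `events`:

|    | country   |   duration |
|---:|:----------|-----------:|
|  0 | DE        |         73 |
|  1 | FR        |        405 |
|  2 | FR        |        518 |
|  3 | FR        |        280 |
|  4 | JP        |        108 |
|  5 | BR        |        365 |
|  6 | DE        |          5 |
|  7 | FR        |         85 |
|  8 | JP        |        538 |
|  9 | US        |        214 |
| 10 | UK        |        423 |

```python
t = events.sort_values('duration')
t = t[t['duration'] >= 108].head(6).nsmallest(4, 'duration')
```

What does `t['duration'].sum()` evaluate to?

967

sort by duration:
   country  duration
6       DE         5
0       DE        73
7       FR        85
4       JP       108
9       US       214
3       FR       280
5       BR       365
1       FR       405
10      UK       423
2       FR       518
8       JP       538
filter rows where duration >= 108:
   country  duration
4       JP       108
9       US       214
3       FR       280
5       BR       365
1       FR       405
10      UK       423
2       FR       518
8       JP       538
take first 6 rows:
   country  duration
4       JP       108
9       US       214
3       FR       280
5       BR       365
1       FR       405
10      UK       423
take 4 rows with smallest duration:
  country  duration
4      JP       108
9      US       214
3      FR       280
5      BR       365
Finally, sum of column 'duration' = 967.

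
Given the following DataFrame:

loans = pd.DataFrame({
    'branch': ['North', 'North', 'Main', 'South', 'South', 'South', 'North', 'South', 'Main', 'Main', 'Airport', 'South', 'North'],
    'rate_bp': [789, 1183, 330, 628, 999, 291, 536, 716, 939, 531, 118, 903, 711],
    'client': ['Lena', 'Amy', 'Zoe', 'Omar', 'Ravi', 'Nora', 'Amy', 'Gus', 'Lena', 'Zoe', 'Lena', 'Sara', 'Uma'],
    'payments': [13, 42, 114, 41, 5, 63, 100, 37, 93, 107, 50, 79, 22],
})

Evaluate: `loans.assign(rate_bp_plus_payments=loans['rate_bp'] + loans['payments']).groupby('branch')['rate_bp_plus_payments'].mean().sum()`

add column rate_bp_plus_payments = loans['rate_bp'] + loans['payments']:
     branch  rate_bp client  payments  rate_bp_plus_payments
0     North      789   Lena        13                    802
1     North     1183    Amy        42                   1225
2      Main      330    Zoe       114                    444
3     South      628   Omar        41                    669
4     South      999   Ravi         5                   1004
5     South      291   Nora        63                    354
6     North      536    Amy       100                    636
7     South      716    Gus        37                    753
8      Main      939   Lena        93                   1032
9      Main      531    Zoe       107                    638
10  Airport      118   Lena        50                    168
11    South      903   Sara        79                    982
12    North      711    Uma        22                    733
group by branch, mean of rate_bp_plus_payments:
branch
Airport    168.000000
Main       704.666667
North      849.000000
South      752.400000
Name: rate_bp_plus_payments, dtype: float64
Finally, sum of the resulting series = 2474.06666667.

2474.06666667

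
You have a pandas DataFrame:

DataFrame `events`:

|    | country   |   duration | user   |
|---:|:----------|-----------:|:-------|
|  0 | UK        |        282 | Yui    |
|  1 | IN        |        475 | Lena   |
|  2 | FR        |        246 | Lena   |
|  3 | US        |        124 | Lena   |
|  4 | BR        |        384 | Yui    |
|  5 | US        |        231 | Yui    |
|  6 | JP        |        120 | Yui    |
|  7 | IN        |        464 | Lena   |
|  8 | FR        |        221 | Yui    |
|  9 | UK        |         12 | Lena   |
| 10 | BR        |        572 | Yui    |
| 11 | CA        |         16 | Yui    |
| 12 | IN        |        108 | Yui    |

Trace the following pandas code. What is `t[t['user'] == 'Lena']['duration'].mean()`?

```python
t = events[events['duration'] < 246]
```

filter rows where duration < 246:
   country  duration  user
3       US       124  Lena
5       US       231   Yui
6       JP       120   Yui
8       FR       221   Yui
9       UK        12  Lena
11      CA        16   Yui
12      IN       108   Yui
filter rows where user == 'Lena':
  country  duration  user
3      US       124  Lena
9      UK        12  Lena
So mean() = 68.0.

68.0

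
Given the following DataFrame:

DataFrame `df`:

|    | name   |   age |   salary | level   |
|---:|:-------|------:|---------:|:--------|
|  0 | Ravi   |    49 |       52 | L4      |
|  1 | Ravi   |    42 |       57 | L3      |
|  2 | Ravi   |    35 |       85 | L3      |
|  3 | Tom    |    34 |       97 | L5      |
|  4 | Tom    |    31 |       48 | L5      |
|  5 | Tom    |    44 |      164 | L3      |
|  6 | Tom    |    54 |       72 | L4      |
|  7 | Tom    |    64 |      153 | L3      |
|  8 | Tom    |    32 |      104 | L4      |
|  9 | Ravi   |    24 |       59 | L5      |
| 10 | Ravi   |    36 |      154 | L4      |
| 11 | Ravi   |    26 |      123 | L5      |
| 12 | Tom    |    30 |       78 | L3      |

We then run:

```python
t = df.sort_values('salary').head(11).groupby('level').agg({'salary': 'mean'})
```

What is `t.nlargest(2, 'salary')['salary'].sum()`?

175.0

sort by salary:
    name  age  salary level
4    Tom   31      48    L5
0   Ravi   49      52    L4
1   Ravi   42      57    L3
9   Ravi   24      59    L5
6    Tom   54      72    L4
12   Tom   30      78    L3
2   Ravi   35      85    L3
3    Tom   34      97    L5
8    Tom   32     104    L4
11  Ravi   26     123    L5
7    Tom   64     153    L3
10  Ravi   36     154    L4
5    Tom   44     164    L3
take first 11 rows:
    name  age  salary level
4    Tom   31      48    L5
0   Ravi   49      52    L4
1   Ravi   42      57    L3
9   Ravi   24      59    L5
6    Tom   54      72    L4
12   Tom   30      78    L3
2   Ravi   35      85    L3
3    Tom   34      97    L5
8    Tom   32     104    L4
11  Ravi   26     123    L5
7    Tom   64     153    L3
group by level, mean of salary:
       salary
level        
L3      93.25
L4      76.00
L5      81.75
take 2 rows with largest salary:
       salary
level        
L3      93.25
L5      81.75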